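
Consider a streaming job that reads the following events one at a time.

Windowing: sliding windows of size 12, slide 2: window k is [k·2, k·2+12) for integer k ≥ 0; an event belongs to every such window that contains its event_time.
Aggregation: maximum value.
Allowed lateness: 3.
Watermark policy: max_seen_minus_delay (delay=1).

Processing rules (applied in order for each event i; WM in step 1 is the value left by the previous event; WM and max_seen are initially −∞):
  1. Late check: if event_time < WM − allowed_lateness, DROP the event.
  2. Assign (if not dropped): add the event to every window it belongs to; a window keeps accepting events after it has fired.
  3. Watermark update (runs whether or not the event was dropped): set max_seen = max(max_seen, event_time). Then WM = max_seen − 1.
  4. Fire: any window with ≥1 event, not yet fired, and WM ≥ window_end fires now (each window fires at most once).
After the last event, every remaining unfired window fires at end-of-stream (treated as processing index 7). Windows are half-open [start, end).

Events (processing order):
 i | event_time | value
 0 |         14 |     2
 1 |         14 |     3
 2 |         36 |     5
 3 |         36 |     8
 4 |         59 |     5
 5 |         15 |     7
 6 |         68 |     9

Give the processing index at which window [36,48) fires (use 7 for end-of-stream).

4

i=0 t=14 v=2: → [14,26),[12,24),[10,22),[8,20),[6,18),[4,16); WM=13
i=1 t=14 v=3: → [14,26),[12,24),[10,22),[8,20),[6,18),[4,16); WM=13
i=2 t=36 v=5: → [36,48),[34,46),[32,44),[30,42),[28,40),[26,38); WM=35; [4,16) fires=3 [6,18) fires=3 [8,20) fires=3 [10,22) fires=3 [12,24) fires=3 [14,26) fires=3
i=3 t=36 v=8: → [36,48),[34,46),[32,44),[30,42),[28,40),[26,38); WM=35
i=4 t=59 v=5: → [58,70),[56,68),[54,66),[52,64),[50,62),[48,60); WM=58; [26,38) fires=8 [28,40) fires=8 [30,42) fires=8 [32,44) fires=8 [34,46) fires=8 [36,48) fires=8
i=5 t=15 v=7: DROP (t<58-3); WM=58
i=6 t=68 v=9: → [68,80),[66,78),[64,76),[62,74),[60,72),[58,70); WM=67; [48,60) fires=5 [50,62) fires=5 [52,64) fires=5 [54,66) fires=5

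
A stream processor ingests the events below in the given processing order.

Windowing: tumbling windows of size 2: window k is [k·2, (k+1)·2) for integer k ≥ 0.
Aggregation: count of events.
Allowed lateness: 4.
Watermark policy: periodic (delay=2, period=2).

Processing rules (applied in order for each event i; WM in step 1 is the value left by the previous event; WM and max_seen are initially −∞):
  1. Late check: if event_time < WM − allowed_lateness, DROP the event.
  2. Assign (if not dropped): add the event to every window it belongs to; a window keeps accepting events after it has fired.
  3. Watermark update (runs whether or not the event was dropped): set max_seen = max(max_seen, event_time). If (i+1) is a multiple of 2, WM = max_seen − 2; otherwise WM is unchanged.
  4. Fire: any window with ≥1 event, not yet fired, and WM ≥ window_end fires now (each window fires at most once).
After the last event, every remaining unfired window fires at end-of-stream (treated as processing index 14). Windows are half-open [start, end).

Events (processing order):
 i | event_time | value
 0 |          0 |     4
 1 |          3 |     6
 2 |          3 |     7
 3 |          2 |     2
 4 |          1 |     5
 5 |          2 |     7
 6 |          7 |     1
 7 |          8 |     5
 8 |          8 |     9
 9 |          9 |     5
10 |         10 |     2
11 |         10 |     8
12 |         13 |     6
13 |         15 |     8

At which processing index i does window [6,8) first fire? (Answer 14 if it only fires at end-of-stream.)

11

i=0 t=0 v=4: → [0,2); WM=−∞
i=1 t=3 v=6: → [2,4); WM=1
i=2 t=3 v=7: → [2,4); WM=1
i=3 t=2 v=2: → [2,4); WM=1
i=4 t=1 v=5: → [0,2); WM=1
i=5 t=2 v=7: → [2,4); WM=1
i=6 t=7 v=1: → [6,8); WM=1
i=7 t=8 v=5: → [8,10); WM=6; [0,2) fires=2 [2,4) fires=4
i=8 t=8 v=9: → [8,10); WM=6
i=9 t=9 v=5: → [8,10); WM=7
i=10 t=10 v=2: → [10,12); WM=7
i=11 t=10 v=8: → [10,12); WM=8; [6,8) fires=1
i=12 t=13 v=6: → [12,14); WM=8
i=13 t=15 v=8: → [14,16); WM=13; [8,10) fires=3 [10,12) fires=2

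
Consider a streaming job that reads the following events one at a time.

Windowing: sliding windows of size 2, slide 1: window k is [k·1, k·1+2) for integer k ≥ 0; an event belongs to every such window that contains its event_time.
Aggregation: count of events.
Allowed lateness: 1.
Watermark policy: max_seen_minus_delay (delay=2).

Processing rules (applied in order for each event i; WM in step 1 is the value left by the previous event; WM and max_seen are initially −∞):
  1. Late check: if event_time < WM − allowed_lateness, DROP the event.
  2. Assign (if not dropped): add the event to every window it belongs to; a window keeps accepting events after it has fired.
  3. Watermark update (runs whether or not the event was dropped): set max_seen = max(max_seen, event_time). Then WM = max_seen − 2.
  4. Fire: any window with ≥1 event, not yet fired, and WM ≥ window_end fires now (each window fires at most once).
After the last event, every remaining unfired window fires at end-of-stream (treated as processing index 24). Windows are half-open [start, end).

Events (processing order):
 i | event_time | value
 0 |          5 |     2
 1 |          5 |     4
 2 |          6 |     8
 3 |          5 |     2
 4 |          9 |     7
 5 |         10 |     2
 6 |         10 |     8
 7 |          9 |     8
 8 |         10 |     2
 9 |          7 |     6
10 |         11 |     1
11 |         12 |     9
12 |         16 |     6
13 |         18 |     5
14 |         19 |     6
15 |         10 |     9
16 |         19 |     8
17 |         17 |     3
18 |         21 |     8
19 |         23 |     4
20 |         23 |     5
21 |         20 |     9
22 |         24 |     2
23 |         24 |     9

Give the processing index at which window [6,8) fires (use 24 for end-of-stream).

i=0 t=5 v=2: → [5,7),[4,6); WM=3
i=1 t=5 v=4: → [5,7),[4,6); WM=3
i=2 t=6 v=8: → [6,8),[5,7); WM=4
i=3 t=5 v=2: → [5,7),[4,6); WM=4
i=4 t=9 v=7: → [9,11),[8,10); WM=7; [4,6) fires=3 [5,7) fires=4
i=5 t=10 v=2: → [10,12),[9,11); WM=8; [6,8) fires=1
i=6 t=10 v=8: → [10,12),[9,11); WM=8
i=7 t=9 v=8: → [9,11),[8,10); WM=8
i=8 t=10 v=2: → [10,12),[9,11); WM=8
i=9 t=7 v=6: → [7,9),[6,8); WM=8
i=10 t=11 v=1: → [11,13),[10,12); WM=9; [7,9) fires=1
i=11 t=12 v=9: → [12,14),[11,13); WM=10; [8,10) fires=2
i=12 t=16 v=6: → [16,18),[15,17); WM=14; [9,11) fires=5 [10,12) fires=4 [11,13) fires=2 [12,14) fires=1
i=13 t=18 v=5: → [18,20),[17,19); WM=16
i=14 t=19 v=6: → [19,21),[18,20); WM=17; [15,17) fires=1
i=15 t=10 v=9: DROP (t<17-1); WM=17
i=16 t=19 v=8: → [19,21),[18,20); WM=17
i=17 t=17 v=3: → [17,19),[16,18); WM=17
i=18 t=21 v=8: → [21,23),[20,22); WM=19; [16,18) fires=2 [17,19) fires=2
i=19 t=23 v=4: → [23,25),[22,24); WM=21; [18,20) fires=3 [19,21) fires=2
i=20 t=23 v=5: → [23,25),[22,24); WM=21
i=21 t=20 v=9: → [20,22),[19,21); WM=21
i=22 t=24 v=2: → [24,26),[23,25); WM=22; [20,22) fires=2
i=23 t=24 v=9: → [24,26),[23,25); WM=22

5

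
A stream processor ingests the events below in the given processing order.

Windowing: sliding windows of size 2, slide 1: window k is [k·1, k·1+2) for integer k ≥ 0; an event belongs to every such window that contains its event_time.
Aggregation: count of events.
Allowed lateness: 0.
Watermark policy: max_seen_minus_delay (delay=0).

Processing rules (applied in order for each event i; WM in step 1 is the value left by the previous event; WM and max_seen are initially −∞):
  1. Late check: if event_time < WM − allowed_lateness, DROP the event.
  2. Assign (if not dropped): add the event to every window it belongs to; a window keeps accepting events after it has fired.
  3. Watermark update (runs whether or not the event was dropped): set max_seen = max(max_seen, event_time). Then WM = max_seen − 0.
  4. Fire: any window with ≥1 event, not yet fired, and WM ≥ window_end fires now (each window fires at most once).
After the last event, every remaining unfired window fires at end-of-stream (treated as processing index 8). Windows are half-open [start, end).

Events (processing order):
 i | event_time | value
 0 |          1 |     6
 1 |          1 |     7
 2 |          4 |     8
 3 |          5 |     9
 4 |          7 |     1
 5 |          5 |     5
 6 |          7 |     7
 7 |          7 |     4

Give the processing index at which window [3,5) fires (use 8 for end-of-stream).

i=0 t=1 v=6: → [1,3),[0,2); WM=1
i=1 t=1 v=7: → [1,3),[0,2); WM=1
i=2 t=4 v=8: → [4,6),[3,5); WM=4; [0,2) fires=2 [1,3) fires=2
i=3 t=5 v=9: → [5,7),[4,6); WM=5; [3,5) fires=1
i=4 t=7 v=1: → [7,9),[6,8); WM=7; [4,6) fires=2 [5,7) fires=1
i=5 t=5 v=5: DROP (t<7-0); WM=7
i=6 t=7 v=7: → [7,9),[6,8); WM=7
i=7 t=7 v=4: → [7,9),[6,8); WM=7

3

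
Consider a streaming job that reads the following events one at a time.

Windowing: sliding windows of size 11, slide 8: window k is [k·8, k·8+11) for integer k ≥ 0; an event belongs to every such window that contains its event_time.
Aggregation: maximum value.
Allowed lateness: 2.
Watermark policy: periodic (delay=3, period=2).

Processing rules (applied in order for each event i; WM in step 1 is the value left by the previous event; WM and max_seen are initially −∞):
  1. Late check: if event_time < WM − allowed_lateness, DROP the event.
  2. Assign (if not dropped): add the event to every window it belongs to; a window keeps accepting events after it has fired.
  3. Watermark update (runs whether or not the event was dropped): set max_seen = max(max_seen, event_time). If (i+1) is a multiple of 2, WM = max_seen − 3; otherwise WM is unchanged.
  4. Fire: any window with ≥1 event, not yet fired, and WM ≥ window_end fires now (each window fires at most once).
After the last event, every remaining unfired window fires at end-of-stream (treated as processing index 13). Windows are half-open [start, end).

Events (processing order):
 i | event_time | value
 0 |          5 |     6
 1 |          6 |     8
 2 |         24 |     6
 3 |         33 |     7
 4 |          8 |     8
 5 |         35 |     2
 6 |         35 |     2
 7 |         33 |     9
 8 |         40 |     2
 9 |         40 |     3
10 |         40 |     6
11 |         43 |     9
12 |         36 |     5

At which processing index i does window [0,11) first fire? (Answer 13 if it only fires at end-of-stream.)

3

i=0 t=5 v=6: → [0,11); WM=−∞
i=1 t=6 v=8: → [0,11); WM=3
i=2 t=24 v=6: → [24,35),[16,27); WM=3
i=3 t=33 v=7: → [32,43),[24,35); WM=30; [0,11) fires=8 [16,27) fires=6
i=4 t=8 v=8: DROP (t<30-2); WM=30
i=5 t=35 v=2: → [32,43); WM=32
i=6 t=35 v=2: → [32,43); WM=32
i=7 t=33 v=9: → [32,43),[24,35); WM=32
i=8 t=40 v=2: → [40,51),[32,43); WM=32
i=9 t=40 v=3: → [40,51),[32,43); WM=37; [24,35) fires=9
i=10 t=40 v=6: → [40,51),[32,43); WM=37
i=11 t=43 v=9: → [40,51); WM=40
i=12 t=36 v=5: DROP (t<40-2); WM=40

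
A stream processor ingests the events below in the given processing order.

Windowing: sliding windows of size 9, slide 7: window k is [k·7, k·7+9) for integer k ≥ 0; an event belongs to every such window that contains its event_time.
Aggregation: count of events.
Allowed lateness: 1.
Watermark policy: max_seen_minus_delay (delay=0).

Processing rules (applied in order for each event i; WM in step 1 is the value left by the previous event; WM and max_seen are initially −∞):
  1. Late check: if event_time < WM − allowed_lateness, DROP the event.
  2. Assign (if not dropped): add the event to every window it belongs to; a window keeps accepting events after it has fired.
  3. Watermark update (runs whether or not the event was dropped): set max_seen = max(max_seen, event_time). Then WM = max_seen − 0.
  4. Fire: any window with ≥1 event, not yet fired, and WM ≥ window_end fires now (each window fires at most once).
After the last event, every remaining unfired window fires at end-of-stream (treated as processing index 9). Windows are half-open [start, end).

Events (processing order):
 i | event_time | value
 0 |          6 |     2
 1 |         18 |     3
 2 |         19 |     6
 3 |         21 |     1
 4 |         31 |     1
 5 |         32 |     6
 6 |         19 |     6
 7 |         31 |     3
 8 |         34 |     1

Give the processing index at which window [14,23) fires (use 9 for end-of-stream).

i=0 t=6 v=2: → [0,9); WM=6
i=1 t=18 v=3: → [14,23); WM=18; [0,9) fires=1
i=2 t=19 v=6: → [14,23); WM=19
i=3 t=21 v=1: → [21,30),[14,23); WM=21
i=4 t=31 v=1: → [28,37); WM=31; [14,23) fires=3 [21,30) fires=1
i=5 t=32 v=6: → [28,37); WM=32
i=6 t=19 v=6: DROP (t<32-1); WM=32
i=7 t=31 v=3: → [28,37); WM=32
i=8 t=34 v=1: → [28,37); WM=34

4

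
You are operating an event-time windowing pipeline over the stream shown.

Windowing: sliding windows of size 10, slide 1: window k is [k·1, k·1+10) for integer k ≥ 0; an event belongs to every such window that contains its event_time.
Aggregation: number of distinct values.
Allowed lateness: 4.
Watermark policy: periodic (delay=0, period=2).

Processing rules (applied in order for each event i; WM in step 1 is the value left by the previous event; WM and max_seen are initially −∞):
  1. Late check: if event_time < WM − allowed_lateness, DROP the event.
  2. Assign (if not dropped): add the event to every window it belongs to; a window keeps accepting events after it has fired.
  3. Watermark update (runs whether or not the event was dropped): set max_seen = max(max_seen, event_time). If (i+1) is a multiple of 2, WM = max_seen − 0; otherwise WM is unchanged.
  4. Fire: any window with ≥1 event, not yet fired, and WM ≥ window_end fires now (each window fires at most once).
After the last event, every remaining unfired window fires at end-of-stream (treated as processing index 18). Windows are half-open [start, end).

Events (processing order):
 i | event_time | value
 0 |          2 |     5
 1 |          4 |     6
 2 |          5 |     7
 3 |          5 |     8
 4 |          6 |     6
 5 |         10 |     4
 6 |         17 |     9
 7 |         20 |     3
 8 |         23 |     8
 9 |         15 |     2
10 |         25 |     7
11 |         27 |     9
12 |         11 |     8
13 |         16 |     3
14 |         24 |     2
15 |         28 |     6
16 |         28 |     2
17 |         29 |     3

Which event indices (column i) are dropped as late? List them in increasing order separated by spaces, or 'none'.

9 12 13

i=0 t=2 v=5: → [2,12),[1,11),[0,10); WM=−∞
i=1 t=4 v=6: → [4,14),[3,13),[2,12),[1,11),[0,10); WM=4
i=2 t=5 v=7: → [5,15),[4,14),[3,13),[2,12),[1,11),[0,10); WM=4
i=3 t=5 v=8: → [5,15),[4,14),[3,13),[2,12),[1,11),[0,10); WM=5
i=4 t=6 v=6: → [6,16),[5,15),[4,14),[3,13),[2,12),[1,11),[0,10); WM=5
i=5 t=10 v=4: → [10,20),[9,19),[8,18),[7,17),[6,16),[5,15),[4,14),[3,13),[2,12),[1,11); WM=10; [0,10) fires=4
i=6 t=17 v=9: → [17,27),[16,26),[15,25),[14,24),[13,23),[12,22),[11,21),[10,20),[9,19),[8,18); WM=10
i=7 t=20 v=3: → [20,30),[19,29),[18,28),[17,27),[16,26),[15,25),[14,24),[13,23),[12,22),[11,21); WM=20; [1,11) fires=5 [2,12) fires=5 [3,13) fires=4 [4,14) fires=4 [5,15) fires=4 [6,16) fires=2 [7,17) fires=1 [8,18) fires=2 [9,19) fires=2 [10,20) fires=2
i=8 t=23 v=8: → [23,33),[22,32),[21,31),[20,30),[19,29),[18,28),[17,27),[16,26),[15,25),[14,24); WM=20
i=9 t=15 v=2: DROP (t<20-4); WM=23; [11,21) fires=2 [12,22) fires=2 [13,23) fires=2
i=10 t=25 v=7: → [25,35),[24,34),[23,33),[22,32),[21,31),[20,30),[19,29),[18,28),[17,27),[16,26); WM=23
i=11 t=27 v=9: → [27,37),[26,36),[25,35),[24,34),[23,33),[22,32),[21,31),[20,30),[19,29),[18,28); WM=27; [14,24) fires=3 [15,25) fires=3 [16,26) fires=4 [17,27) fires=4
i=12 t=11 v=8: DROP (t<27-4); WM=27
i=13 t=16 v=3: DROP (t<27-4); WM=27
i=14 t=24 v=2: → [24,34),[23,33),[22,32),[21,31),[20,30),[19,29),[18,28),[17,27),[16,26),[15,25); WM=27
i=15 t=28 v=6: → [28,38),[27,37),[26,36),[25,35),[24,34),[23,33),[22,32),[21,31),[20,30),[19,29); WM=28; [18,28) fires=5
i=16 t=28 v=2: → [28,38),[27,37),[26,36),[25,35),[24,34),[23,33),[22,32),[21,31),[20,30),[19,29); WM=28
i=17 t=29 v=3: → [29,39),[28,38),[27,37),[26,36),[25,35),[24,34),[23,33),[22,32),[21,31),[20,30); WM=29; [19,29) fires=6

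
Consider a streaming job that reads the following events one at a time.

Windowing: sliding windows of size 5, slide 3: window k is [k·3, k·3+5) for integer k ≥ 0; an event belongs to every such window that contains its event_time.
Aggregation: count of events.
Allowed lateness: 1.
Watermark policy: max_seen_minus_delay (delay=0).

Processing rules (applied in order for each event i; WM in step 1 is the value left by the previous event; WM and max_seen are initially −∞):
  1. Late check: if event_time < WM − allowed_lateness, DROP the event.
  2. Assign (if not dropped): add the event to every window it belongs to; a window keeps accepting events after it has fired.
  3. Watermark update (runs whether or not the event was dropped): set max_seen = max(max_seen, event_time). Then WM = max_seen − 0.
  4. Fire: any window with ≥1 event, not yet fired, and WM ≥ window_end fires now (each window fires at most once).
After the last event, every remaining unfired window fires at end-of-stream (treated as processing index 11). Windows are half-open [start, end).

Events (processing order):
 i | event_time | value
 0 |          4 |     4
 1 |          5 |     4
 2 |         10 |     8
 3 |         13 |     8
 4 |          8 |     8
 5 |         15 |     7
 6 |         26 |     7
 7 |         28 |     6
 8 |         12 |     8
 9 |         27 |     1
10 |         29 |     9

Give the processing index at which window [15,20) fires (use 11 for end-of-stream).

i=0 t=4 v=4: → [3,8),[0,5); WM=4
i=1 t=5 v=4: → [3,8); WM=5; [0,5) fires=1
i=2 t=10 v=8: → [9,14),[6,11); WM=10; [3,8) fires=2
i=3 t=13 v=8: → [12,17),[9,14); WM=13; [6,11) fires=1
i=4 t=8 v=8: DROP (t<13-1); WM=13
i=5 t=15 v=7: → [15,20),[12,17); WM=15; [9,14) fires=2
i=6 t=26 v=7: → [24,29); WM=26; [12,17) fires=2 [15,20) fires=1
i=7 t=28 v=6: → [27,32),[24,29); WM=28
i=8 t=12 v=8: DROP (t<28-1); WM=28
i=9 t=27 v=1: → [27,32),[24,29); WM=28
i=10 t=29 v=9: → [27,32); WM=29; [24,29) fires=3

6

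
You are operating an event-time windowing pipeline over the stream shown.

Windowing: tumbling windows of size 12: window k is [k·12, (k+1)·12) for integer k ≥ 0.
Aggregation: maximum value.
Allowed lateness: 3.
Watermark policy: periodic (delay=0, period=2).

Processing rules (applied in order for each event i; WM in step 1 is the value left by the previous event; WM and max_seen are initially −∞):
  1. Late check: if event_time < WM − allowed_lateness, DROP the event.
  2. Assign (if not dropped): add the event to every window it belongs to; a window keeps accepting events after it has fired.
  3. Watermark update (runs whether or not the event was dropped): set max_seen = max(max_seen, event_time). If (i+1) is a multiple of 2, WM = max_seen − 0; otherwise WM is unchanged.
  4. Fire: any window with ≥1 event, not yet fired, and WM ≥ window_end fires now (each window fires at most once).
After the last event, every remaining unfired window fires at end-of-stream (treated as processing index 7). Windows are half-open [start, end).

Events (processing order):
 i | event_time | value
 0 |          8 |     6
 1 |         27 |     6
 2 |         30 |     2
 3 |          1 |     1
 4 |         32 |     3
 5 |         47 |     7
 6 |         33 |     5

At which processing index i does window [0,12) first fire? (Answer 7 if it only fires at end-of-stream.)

i=0 t=8 v=6: → [0,12); WM=−∞
i=1 t=27 v=6: → [24,36); WM=27; [0,12) fires=6
i=2 t=30 v=2: → [24,36); WM=27
i=3 t=1 v=1: DROP (t<27-3); WM=30
i=4 t=32 v=3: → [24,36); WM=30
i=5 t=47 v=7: → [36,48); WM=47; [24,36) fires=6
i=6 t=33 v=5: DROP (t<47-3); WM=47

1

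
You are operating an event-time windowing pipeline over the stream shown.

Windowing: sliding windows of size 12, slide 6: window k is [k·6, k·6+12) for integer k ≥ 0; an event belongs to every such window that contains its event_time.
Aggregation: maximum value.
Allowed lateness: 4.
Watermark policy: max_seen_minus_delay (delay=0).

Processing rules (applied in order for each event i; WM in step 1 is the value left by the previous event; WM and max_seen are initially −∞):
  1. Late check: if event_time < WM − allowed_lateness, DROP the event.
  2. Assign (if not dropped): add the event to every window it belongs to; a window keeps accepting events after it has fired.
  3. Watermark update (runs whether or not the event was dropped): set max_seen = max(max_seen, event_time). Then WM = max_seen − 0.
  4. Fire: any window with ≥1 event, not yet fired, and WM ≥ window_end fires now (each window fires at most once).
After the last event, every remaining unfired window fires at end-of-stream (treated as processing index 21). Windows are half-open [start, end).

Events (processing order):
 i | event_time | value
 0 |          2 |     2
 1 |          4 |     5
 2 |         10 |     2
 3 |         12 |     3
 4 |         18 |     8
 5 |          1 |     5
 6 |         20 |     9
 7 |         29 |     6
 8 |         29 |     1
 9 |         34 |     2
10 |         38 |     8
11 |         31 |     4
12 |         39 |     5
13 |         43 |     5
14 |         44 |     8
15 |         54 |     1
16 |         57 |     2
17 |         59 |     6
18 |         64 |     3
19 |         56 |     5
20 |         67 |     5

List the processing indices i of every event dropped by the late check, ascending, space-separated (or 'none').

i=0 t=2 v=2: → [0,12); WM=2
i=1 t=4 v=5: → [0,12); WM=4
i=2 t=10 v=2: → [6,18),[0,12); WM=10
i=3 t=12 v=3: → [12,24),[6,18); WM=12; [0,12) fires=5
i=4 t=18 v=8: → [18,30),[12,24); WM=18; [6,18) fires=3
i=5 t=1 v=5: DROP (t<18-4); WM=18
i=6 t=20 v=9: → [18,30),[12,24); WM=20
i=7 t=29 v=6: → [24,36),[18,30); WM=29; [12,24) fires=9
i=8 t=29 v=1: → [24,36),[18,30); WM=29
i=9 t=34 v=2: → [30,42),[24,36); WM=34; [18,30) fires=9
i=10 t=38 v=8: → [36,48),[30,42); WM=38; [24,36) fires=6
i=11 t=31 v=4: DROP (t<38-4); WM=38
i=12 t=39 v=5: → [36,48),[30,42); WM=39
i=13 t=43 v=5: → [42,54),[36,48); WM=43; [30,42) fires=8
i=14 t=44 v=8: → [42,54),[36,48); WM=44
i=15 t=54 v=1: → [54,66),[48,60); WM=54; [36,48) fires=8 [42,54) fires=8
i=16 t=57 v=2: → [54,66),[48,60); WM=57
i=17 t=59 v=6: → [54,66),[48,60); WM=59
i=18 t=64 v=3: → [60,72),[54,66); WM=64; [48,60) fires=6
i=19 t=56 v=5: DROP (t<64-4); WM=64
i=20 t=67 v=5: → [66,78),[60,72); WM=67; [54,66) fires=6

5 11 19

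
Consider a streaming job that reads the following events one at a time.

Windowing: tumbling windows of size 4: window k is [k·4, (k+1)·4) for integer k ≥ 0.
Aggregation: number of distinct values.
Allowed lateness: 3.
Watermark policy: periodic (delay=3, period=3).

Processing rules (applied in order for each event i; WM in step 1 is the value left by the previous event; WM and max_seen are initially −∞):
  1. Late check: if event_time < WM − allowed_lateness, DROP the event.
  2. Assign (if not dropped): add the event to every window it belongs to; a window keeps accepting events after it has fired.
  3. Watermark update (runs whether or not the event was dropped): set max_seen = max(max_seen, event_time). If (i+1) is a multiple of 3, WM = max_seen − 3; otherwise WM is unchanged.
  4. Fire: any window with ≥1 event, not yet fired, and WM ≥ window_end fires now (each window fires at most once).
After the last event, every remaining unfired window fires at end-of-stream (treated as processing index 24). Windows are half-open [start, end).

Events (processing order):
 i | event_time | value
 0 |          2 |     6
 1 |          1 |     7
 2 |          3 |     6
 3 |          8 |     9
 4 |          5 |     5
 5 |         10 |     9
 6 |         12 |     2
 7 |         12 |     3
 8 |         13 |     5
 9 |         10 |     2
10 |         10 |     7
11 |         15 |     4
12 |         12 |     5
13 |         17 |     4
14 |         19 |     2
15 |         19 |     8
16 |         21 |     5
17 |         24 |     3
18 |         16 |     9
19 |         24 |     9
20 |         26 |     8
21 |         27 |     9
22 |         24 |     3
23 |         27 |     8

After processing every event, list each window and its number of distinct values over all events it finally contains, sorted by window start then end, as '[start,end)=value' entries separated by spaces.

[0,4)=2 [4,8)=1 [8,12)=3 [12,16)=4 [16,20)=3 [20,24)=1 [24,28)=3

i=0 t=2 v=6: → [0,4); WM=−∞
i=1 t=1 v=7: → [0,4); WM=−∞
i=2 t=3 v=6: → [0,4); WM=0
i=3 t=8 v=9: → [8,12); WM=0
i=4 t=5 v=5: → [4,8); WM=0
i=5 t=10 v=9: → [8,12); WM=7; [0,4) fires=2
i=6 t=12 v=2: → [12,16); WM=7
i=7 t=12 v=3: → [12,16); WM=7
i=8 t=13 v=5: → [12,16); WM=10; [4,8) fires=1
i=9 t=10 v=2: → [8,12); WM=10
i=10 t=10 v=7: → [8,12); WM=10
i=11 t=15 v=4: → [12,16); WM=12; [8,12) fires=3
i=12 t=12 v=5: → [12,16); WM=12
i=13 t=17 v=4: → [16,20); WM=12
i=14 t=19 v=2: → [16,20); WM=16; [12,16) fires=4
i=15 t=19 v=8: → [16,20); WM=16
i=16 t=21 v=5: → [20,24); WM=16
i=17 t=24 v=3: → [24,28); WM=21; [16,20) fires=3
i=18 t=16 v=9: DROP (t<21-3); WM=21
i=19 t=24 v=9: → [24,28); WM=21
i=20 t=26 v=8: → [24,28); WM=23
i=21 t=27 v=9: → [24,28); WM=23
i=22 t=24 v=3: → [24,28); WM=23
i=23 t=27 v=8: → [24,28); WM=24; [20,24) fires=1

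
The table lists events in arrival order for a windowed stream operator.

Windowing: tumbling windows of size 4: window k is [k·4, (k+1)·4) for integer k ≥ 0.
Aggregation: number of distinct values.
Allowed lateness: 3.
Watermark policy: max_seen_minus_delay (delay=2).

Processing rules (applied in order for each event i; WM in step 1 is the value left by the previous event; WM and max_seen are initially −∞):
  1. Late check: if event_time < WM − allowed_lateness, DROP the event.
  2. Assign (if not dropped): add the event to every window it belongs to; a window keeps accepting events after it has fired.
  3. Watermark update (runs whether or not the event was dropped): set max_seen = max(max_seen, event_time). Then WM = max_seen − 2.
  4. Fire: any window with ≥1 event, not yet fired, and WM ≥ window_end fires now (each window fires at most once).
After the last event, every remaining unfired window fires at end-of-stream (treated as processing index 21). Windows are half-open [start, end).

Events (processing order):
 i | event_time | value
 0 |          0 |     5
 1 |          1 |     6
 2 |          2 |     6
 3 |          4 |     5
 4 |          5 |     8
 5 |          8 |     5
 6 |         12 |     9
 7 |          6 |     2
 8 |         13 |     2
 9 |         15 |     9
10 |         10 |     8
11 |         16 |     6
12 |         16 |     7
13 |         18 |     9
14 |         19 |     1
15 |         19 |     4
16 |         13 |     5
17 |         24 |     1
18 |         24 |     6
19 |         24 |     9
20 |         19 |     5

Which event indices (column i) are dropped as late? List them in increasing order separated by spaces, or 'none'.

i=0 t=0 v=5: → [0,4); WM=-2
i=1 t=1 v=6: → [0,4); WM=-1
i=2 t=2 v=6: → [0,4); WM=0
i=3 t=4 v=5: → [4,8); WM=2
i=4 t=5 v=8: → [4,8); WM=3
i=5 t=8 v=5: → [8,12); WM=6; [0,4) fires=2
i=6 t=12 v=9: → [12,16); WM=10; [4,8) fires=2
i=7 t=6 v=2: DROP (t<10-3); WM=10
i=8 t=13 v=2: → [12,16); WM=11
i=9 t=15 v=9: → [12,16); WM=13; [8,12) fires=1
i=10 t=10 v=8: → [8,12); WM=13
i=11 t=16 v=6: → [16,20); WM=14
i=12 t=16 v=7: → [16,20); WM=14
i=13 t=18 v=9: → [16,20); WM=16; [12,16) fires=2
i=14 t=19 v=1: → [16,20); WM=17
i=15 t=19 v=4: → [16,20); WM=17
i=16 t=13 v=5: DROP (t<17-3); WM=17
i=17 t=24 v=1: → [24,28); WM=22; [16,20) fires=5
i=18 t=24 v=6: → [24,28); WM=22
i=19 t=24 v=9: → [24,28); WM=22
i=20 t=19 v=5: → [16,20); WM=22

7 16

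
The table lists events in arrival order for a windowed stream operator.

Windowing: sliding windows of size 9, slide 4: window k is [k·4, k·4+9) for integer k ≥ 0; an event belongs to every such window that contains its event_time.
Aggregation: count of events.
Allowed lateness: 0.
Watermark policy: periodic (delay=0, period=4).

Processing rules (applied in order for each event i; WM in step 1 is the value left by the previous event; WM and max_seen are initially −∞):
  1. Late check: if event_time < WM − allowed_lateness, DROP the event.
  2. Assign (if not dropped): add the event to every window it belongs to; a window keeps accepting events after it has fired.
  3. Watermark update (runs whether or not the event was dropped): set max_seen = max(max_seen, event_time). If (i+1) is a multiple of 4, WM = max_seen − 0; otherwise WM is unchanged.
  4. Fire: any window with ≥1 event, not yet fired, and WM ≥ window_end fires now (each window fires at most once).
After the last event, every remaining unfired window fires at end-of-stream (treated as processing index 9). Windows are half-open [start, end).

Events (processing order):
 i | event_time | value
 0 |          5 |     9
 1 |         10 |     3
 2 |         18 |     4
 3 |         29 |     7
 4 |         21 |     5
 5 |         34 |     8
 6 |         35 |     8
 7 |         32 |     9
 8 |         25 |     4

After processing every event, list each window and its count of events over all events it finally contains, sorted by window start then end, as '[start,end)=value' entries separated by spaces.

i=0 t=5 v=9: → [4,13),[0,9); WM=−∞
i=1 t=10 v=3: → [8,17),[4,13); WM=−∞
i=2 t=18 v=4: → [16,25),[12,21); WM=−∞
i=3 t=29 v=7: → [28,37),[24,33); WM=29; [0,9) fires=1 [4,13) fires=2 [8,17) fires=1 [12,21) fires=1 [16,25) fires=1
i=4 t=21 v=5: DROP (t<29-0); WM=29
i=5 t=34 v=8: → [32,41),[28,37); WM=29
i=6 t=35 v=8: → [32,41),[28,37); WM=29
i=7 t=32 v=9: → [32,41),[28,37),[24,33); WM=35; [24,33) fires=2
i=8 t=25 v=4: DROP (t<35-0); WM=35

[0,9)=1 [4,13)=2 [8,17)=1 [12,21)=1 [16,25)=1 [24,33)=2 [28,37)=4 [32,41)=3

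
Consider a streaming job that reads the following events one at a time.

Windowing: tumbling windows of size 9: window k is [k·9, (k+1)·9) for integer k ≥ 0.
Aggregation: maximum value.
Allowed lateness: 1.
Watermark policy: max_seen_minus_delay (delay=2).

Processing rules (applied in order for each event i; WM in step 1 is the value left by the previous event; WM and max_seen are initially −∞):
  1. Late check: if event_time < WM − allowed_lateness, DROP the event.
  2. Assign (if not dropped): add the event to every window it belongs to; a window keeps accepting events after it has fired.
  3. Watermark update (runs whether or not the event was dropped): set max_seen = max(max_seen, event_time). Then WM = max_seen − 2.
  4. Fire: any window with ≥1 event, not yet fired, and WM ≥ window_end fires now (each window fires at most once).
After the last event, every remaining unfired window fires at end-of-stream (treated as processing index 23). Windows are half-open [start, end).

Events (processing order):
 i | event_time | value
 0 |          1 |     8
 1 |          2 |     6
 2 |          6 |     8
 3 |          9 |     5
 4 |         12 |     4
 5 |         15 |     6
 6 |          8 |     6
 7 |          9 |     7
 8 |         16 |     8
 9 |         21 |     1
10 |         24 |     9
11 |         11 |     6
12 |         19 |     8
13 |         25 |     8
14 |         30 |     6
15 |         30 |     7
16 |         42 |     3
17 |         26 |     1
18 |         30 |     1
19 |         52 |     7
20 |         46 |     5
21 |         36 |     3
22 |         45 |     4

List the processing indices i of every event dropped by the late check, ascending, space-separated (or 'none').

6 7 11 12 17 18 20 21 22

i=0 t=1 v=8: → [0,9); WM=-1
i=1 t=2 v=6: → [0,9); WM=0
i=2 t=6 v=8: → [0,9); WM=4
i=3 t=9 v=5: → [9,18); WM=7
i=4 t=12 v=4: → [9,18); WM=10; [0,9) fires=8
i=5 t=15 v=6: → [9,18); WM=13
i=6 t=8 v=6: DROP (t<13-1); WM=13
i=7 t=9 v=7: DROP (t<13-1); WM=13
i=8 t=16 v=8: → [9,18); WM=14
i=9 t=21 v=1: → [18,27); WM=19; [9,18) fires=8
i=10 t=24 v=9: → [18,27); WM=22
i=11 t=11 v=6: DROP (t<22-1); WM=22
i=12 t=19 v=8: DROP (t<22-1); WM=22
i=13 t=25 v=8: → [18,27); WM=23
i=14 t=30 v=6: → [27,36); WM=28; [18,27) fires=9
i=15 t=30 v=7: → [27,36); WM=28
i=16 t=42 v=3: → [36,45); WM=40; [27,36) fires=7
i=17 t=26 v=1: DROP (t<40-1); WM=40
i=18 t=30 v=1: DROP (t<40-1); WM=40
i=19 t=52 v=7: → [45,54); WM=50; [36,45) fires=3
i=20 t=46 v=5: DROP (t<50-1); WM=50
i=21 t=36 v=3: DROP (t<50-1); WM=50
i=22 t=45 v=4: DROP (t<50-1); WM=50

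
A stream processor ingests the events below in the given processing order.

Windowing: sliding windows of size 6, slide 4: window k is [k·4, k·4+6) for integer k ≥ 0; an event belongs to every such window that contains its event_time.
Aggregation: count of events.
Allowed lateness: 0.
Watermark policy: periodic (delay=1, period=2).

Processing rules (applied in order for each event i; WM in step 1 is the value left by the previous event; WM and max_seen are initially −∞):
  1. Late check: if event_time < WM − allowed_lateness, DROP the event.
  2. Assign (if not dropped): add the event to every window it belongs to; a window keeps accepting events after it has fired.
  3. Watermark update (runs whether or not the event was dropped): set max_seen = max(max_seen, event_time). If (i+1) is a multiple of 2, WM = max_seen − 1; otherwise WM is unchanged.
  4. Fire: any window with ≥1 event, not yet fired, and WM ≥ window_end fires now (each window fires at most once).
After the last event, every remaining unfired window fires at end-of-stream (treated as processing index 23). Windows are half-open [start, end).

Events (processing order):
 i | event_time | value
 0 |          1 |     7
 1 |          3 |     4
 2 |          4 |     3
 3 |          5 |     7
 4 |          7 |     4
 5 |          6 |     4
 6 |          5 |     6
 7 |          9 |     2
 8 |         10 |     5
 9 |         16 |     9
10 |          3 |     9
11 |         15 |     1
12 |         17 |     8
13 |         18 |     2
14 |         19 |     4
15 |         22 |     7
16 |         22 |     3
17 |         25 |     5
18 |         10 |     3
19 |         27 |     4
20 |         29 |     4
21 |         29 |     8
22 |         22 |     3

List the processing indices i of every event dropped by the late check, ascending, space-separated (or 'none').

i=0 t=1 v=7: → [0,6); WM=−∞
i=1 t=3 v=4: → [0,6); WM=2
i=2 t=4 v=3: → [4,10),[0,6); WM=2
i=3 t=5 v=7: → [4,10),[0,6); WM=4
i=4 t=7 v=4: → [4,10); WM=4
i=5 t=6 v=4: → [4,10); WM=6; [0,6) fires=4
i=6 t=5 v=6: DROP (t<6-0); WM=6
i=7 t=9 v=2: → [8,14),[4,10); WM=8
i=8 t=10 v=5: → [8,14); WM=8
i=9 t=16 v=9: → [16,22),[12,18); WM=15; [4,10) fires=5 [8,14) fires=2
i=10 t=3 v=9: DROP (t<15-0); WM=15
i=11 t=15 v=1: → [12,18); WM=15
i=12 t=17 v=8: → [16,22),[12,18); WM=15
i=13 t=18 v=2: → [16,22); WM=17
i=14 t=19 v=4: → [16,22); WM=17
i=15 t=22 v=7: → [20,26); WM=21; [12,18) fires=3
i=16 t=22 v=3: → [20,26); WM=21
i=17 t=25 v=5: → [24,30),[20,26); WM=24; [16,22) fires=4
i=18 t=10 v=3: DROP (t<24-0); WM=24
i=19 t=27 v=4: → [24,30); WM=26; [20,26) fires=3
i=20 t=29 v=4: → [28,34),[24,30); WM=26
i=21 t=29 v=8: → [28,34),[24,30); WM=28
i=22 t=22 v=3: DROP (t<28-0); WM=28

6 10 18 22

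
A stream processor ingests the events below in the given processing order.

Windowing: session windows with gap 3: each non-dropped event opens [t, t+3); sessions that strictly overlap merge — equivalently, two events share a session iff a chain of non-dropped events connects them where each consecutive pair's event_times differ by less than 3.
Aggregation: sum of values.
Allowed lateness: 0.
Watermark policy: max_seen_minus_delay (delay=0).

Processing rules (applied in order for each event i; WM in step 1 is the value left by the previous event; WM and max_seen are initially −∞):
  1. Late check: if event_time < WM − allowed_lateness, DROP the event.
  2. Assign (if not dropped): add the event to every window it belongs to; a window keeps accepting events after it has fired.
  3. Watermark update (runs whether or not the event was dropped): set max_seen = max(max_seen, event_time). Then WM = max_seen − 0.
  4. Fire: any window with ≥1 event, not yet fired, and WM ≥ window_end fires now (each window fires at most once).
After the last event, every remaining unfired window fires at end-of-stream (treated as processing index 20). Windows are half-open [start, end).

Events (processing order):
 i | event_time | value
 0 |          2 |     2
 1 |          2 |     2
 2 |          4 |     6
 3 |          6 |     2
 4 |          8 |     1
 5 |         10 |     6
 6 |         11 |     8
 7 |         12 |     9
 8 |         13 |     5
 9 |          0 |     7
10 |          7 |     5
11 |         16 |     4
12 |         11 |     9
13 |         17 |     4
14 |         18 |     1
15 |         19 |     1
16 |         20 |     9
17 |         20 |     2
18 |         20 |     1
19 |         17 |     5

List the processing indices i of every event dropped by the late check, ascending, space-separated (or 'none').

9 10 12 19

i=0 t=2 v=2: → [2,5); WM=2
i=1 t=2 v=2: → [2,5); WM=2
i=2 t=4 v=6: → [2,7); WM=4
i=3 t=6 v=2: → [2,9); WM=6
i=4 t=8 v=1: → [2,11); WM=8
i=5 t=10 v=6: → [2,13); WM=10
i=6 t=11 v=8: → [2,14); WM=11
i=7 t=12 v=9: → [2,15); WM=12
i=8 t=13 v=5: → [2,16); WM=13
i=9 t=0 v=7: DROP (t<13-0); WM=13
i=10 t=7 v=5: DROP (t<13-0); WM=13
i=11 t=16 v=4: → [16,19); WM=16
i=12 t=11 v=9: DROP (t<16-0); WM=16
i=13 t=17 v=4: → [16,20); WM=17
i=14 t=18 v=1: → [16,21); WM=18
i=15 t=19 v=1: → [16,22); WM=19
i=16 t=20 v=9: → [16,23); WM=20
i=17 t=20 v=2: → [16,23); WM=20
i=18 t=20 v=1: → [16,23); WM=20
i=19 t=17 v=5: DROP (t<20-0); WM=20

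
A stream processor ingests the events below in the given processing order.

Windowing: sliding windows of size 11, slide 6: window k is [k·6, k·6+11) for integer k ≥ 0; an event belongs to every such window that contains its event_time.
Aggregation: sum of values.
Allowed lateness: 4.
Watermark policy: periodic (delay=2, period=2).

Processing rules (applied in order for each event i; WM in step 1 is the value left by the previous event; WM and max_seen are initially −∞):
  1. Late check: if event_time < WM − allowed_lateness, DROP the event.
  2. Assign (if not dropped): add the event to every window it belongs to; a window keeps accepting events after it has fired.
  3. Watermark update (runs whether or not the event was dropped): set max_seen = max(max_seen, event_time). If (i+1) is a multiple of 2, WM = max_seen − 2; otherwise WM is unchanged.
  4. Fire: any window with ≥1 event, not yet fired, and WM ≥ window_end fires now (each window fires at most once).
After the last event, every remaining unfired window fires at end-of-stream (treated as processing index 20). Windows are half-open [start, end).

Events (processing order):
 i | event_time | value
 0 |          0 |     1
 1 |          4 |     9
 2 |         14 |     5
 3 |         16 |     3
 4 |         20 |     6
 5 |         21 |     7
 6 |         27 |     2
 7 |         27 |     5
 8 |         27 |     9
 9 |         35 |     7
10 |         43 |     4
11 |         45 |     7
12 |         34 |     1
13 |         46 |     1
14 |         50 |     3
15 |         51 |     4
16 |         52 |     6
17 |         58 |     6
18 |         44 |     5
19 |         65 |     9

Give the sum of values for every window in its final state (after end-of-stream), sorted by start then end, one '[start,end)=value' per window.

i=0 t=0 v=1: → [0,11); WM=−∞
i=1 t=4 v=9: → [0,11); WM=2
i=2 t=14 v=5: → [12,23),[6,17); WM=2
i=3 t=16 v=3: → [12,23),[6,17); WM=14; [0,11) fires=10
i=4 t=20 v=6: → [18,29),[12,23); WM=14
i=5 t=21 v=7: → [18,29),[12,23); WM=19; [6,17) fires=8
i=6 t=27 v=2: → [24,35),[18,29); WM=19
i=7 t=27 v=5: → [24,35),[18,29); WM=25; [12,23) fires=21
i=8 t=27 v=9: → [24,35),[18,29); WM=25
i=9 t=35 v=7: → [30,41); WM=33; [18,29) fires=29
i=10 t=43 v=4: → [42,53),[36,47); WM=33
i=11 t=45 v=7: → [42,53),[36,47); WM=43; [24,35) fires=16 [30,41) fires=7
i=12 t=34 v=1: DROP (t<43-4); WM=43
i=13 t=46 v=1: → [42,53),[36,47); WM=44
i=14 t=50 v=3: → [48,59),[42,53); WM=44
i=15 t=51 v=4: → [48,59),[42,53); WM=49; [36,47) fires=12
i=16 t=52 v=6: → [48,59),[42,53); WM=49
i=17 t=58 v=6: → [54,65),[48,59); WM=56; [42,53) fires=25
i=18 t=44 v=5: DROP (t<56-4); WM=56
i=19 t=65 v=9: → [60,71); WM=63; [48,59) fires=19

[0,11)=10 [6,17)=8 [12,23)=21 [18,29)=29 [24,35)=16 [30,41)=7 [36,47)=12 [42,53)=25 [48,59)=19 [54,65)=6 [60,71)=9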